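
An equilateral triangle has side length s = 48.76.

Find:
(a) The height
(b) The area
(a) The height splits the triangle into two 30-60-90 halves: h = s·√3/2 = 48.76·1.73205/2 ≈ 84.4548/2 ≈ 42.2274
(b) Area = (√3/4)·s² = (√3/4)·48.76² = (√3/4)·2377.5376 ≈ 0.433013·2377.5376 ≈ 1029.5

Height = 42.23, Area = 1030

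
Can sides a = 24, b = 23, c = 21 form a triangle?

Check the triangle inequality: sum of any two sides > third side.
a + b vs c: 24 + 23 = 47 > 21  ✓
a + c vs b: 24 + 21 = 45 > 23  ✓
b + c vs a: 23 + 21 = 44 > 24  ✓

Yes, triangle inequality satisfied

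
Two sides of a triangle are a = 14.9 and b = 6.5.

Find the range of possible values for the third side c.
Triangle inequality: |a − b| < c < a + b
|a − b| = |14.9 − 6.5| = 8.4
a + b = 14.9 + 6.5 = 21.4

8.4 < c < 21.4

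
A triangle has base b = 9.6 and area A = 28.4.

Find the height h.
A = ½·b·h  ⇒  h = 2A/b = 2·28.4/9.6 = 56.8/9.6 ≈ 5.91667

h = 5.917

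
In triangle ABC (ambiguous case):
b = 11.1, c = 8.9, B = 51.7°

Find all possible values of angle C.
b/sin(B) = c/sin(C)  ⇒  sin(C) = c·sin(B)/b = 8.9·sin(51.7°)/11.1
sin(51.7°) ≈ 0.784776
sin(C) ≈ 8.9·0.784776/11.1 ≈ 6.98451/11.1 ≈ 0.629235
Candidate 1: C₁ = arcsin(0.629235) ≈ 38.9937°  →  A = 180° − 51.7° − 38.9937° ≈ 89.3063° > 0, valid
Candidate 2: C₂ = 180° − C₁ ≈ 141.006°  →  A = 180° − 51.7° − 141.006° ≈ -12.7063° ≤ 0, not a valid triangle

C = 38.99° (one solution)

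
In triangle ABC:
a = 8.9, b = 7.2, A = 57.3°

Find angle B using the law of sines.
a/sin(A) = b/sin(B)  ⇒  sin(B) = b·sin(A)/a = 7.2·sin(57.3°)/8.9
sin(57.3°) ≈ 0.841511
sin(B) ≈ 7.2·0.841511/8.9 ≈ 6.05888/8.9 ≈ 0.680773
B = arcsin(0.680773) ≈ 42.9041°
(Since b ≤ a we need B ≤ A, so the obtuse alternative 180° − 42.9041° ≈ 137.096° is rejected.)

B = 42.9°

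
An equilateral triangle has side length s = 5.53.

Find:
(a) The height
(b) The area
(a) The height splits the triangle into two 30-60-90 halves: h = s·√3/2 = 5.53·1.73205/2 ≈ 9.57824/2 ≈ 4.78912
(b) Area = (√3/4)·s² = (√3/4)·5.53² = (√3/4)·30.5809 ≈ 0.433013·30.5809 ≈ 13.2419

Height = 4.789, Area = 13.24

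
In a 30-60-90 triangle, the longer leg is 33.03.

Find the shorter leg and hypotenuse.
In a 30-60-90 triangle the sides are in ratio 1 : √3 : 2, so short leg = long leg/√3 and hypotenuse = 2·(short leg).
Short leg = 33.03/√3 ≈ 33.03/1.73205 ≈ 19.0699
Hypotenuse = 2·19.0699 ≈ 38.1398

Short leg = 19.07, Hypotenuse = 38.14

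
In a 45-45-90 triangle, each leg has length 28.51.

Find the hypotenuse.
In a 45-45-90 triangle the sides are in ratio 1 : 1 : √2, so hypotenuse = leg·√2.
Hypotenuse = 28.51·√2 ≈ 28.51·1.41421 ≈ 40.3192

Hypotenuse = 28.51√2 = 40.32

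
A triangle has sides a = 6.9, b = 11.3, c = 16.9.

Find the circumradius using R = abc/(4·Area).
First find the area with Heron's formula.
s = (6.9 + 11.3 + 16.9)/2 = 17.55
Area = √(s(s−a)(s−b)(s−c)) = √(17.55·10.65·6.25·0.65) ≈ √759.312 ≈ 27.5556
abc = 6.9·11.3·16.9 = 1317.693
R = abc/(4·Area) ≈ 1317.693/(4·27.5556) = 1317.693/110.222 ≈ 11.9549

R = 11.95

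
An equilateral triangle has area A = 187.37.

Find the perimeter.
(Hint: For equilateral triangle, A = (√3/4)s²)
A = (√3/4)s²  ⇒  s² = 4A/√3 = 4·187.37/√3 = 749.48/1.73205 ≈ 432.712
s ≈ √432.712 ≈ 20.8017
Perimeter = 3s ≈ 3·20.8017 ≈ 62.4052

Perimeter = 62.41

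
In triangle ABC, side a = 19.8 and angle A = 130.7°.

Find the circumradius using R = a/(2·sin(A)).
R = a/(2·sin(A)) = 19.8/(2·sin(130.7°))
sin(130.7°) ≈ 0.758134
R ≈ 19.8/(2·0.758134) = 19.8/1.51627 ≈ 13.0584

R = 13.06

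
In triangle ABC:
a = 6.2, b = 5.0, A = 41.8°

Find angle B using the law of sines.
a/sin(A) = b/sin(B)  ⇒  sin(B) = b·sin(A)/a = 5.0·sin(41.8°)/6.2
sin(41.8°) ≈ 0.666532
sin(B) ≈ 5.0·0.666532/6.2 ≈ 3.33266/6.2 ≈ 0.537526
B = arcsin(0.537526) ≈ 32.5154°
(Since b ≤ a we need B ≤ A, so the obtuse alternative 180° − 32.5154° ≈ 147.485° is rejected.)

B = 32.52°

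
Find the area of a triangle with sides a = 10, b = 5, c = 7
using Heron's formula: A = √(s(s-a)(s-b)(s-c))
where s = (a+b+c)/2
s = (10 + 5 + 7)/2 = 22/2 = 11
s − a = 1, s − b = 6, s − c = 4
s(s−a)(s−b)(s−c) = 11·1·6·4 = 264
Area = √264 ≈ 16.2481

s = 11.0, Area = 16.25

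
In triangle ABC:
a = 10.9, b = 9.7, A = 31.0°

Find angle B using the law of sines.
a/sin(A) = b/sin(B)  ⇒  sin(B) = b·sin(A)/a = 9.7·sin(31.0°)/10.9
sin(31.0°) ≈ 0.515038
sin(B) ≈ 9.7·0.515038/10.9 ≈ 4.99587/10.9 ≈ 0.458337
B = arcsin(0.458337) ≈ 27.2798°
(Since b ≤ a we need B ≤ A, so the obtuse alternative 180° − 27.2798° ≈ 152.72° is rejected.)

B = 27.28°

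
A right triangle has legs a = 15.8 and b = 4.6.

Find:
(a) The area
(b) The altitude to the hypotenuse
(a) The legs are perpendicular, so Area = ½·a·b = ½·15.8·4.6 = ½·72.68 = 36.34
(b) Hypotenuse c = √(a² + b²) = √(249.64 + 21.16) = √270.8 ≈ 16.456
    Area = ½·c·h_c  ⇒  h_c = 2·Area/c = 72.68/16.456 ≈ 4.41663

Area = 36.34, h_c = 4.417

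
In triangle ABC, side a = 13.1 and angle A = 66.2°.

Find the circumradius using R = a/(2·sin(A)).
R = a/(2·sin(A)) = 13.1/(2·sin(66.2°))
sin(66.2°) ≈ 0.91496
R ≈ 13.1/(2·0.91496) = 13.1/1.82992 ≈ 7.15879

R = 7.159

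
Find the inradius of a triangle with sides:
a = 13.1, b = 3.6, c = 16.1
r = Area/s where s is the semi-perimeter.
s = (13.1 + 3.6 + 16.1)/2 = 32.8/2 = 16.4
Area = √(s(s−a)(s−b)(s−c)) = √(16.4·3.3·12.8·0.3) ≈ √207.821 ≈ 14.416
r ≈ 14.416/16.4 ≈ 0.879024

r = 0.879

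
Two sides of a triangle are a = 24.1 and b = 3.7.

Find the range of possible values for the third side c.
Triangle inequality: |a − b| < c < a + b
|a − b| = |24.1 − 3.7| = 20.4
a + b = 24.1 + 3.7 = 27.8

20.4 < c < 27.8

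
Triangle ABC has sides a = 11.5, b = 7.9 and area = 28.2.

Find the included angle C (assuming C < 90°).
Area = ½·a·b·sin(C)  ⇒  sin(C) = 2·Area/(a·b) = 2·28.2/(11.5·7.9) = 56.4/90.85 ≈ 0.620804
C = arcsin(0.620804) ≈ 38.3748° (taking the acute solution since C < 90°)

C = 38.37°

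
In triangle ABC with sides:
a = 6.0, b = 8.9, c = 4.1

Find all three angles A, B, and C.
Law of cosines for each angle (a² = 36, b² = 79.21, c² = 16.81):
cos(A) = (b² + c² − a²)/(2bc) = (79.21 + 16.81 − 36)/(2·8.9·4.1) = 60.02/72.98 ≈ 0.822417  ⇒  A ≈ 34.6725°
cos(B) = (a² + c² − b²)/(2ac) = (36 + 16.81 − 79.21)/(2·6.0·4.1) = -26.4/49.2 ≈ -0.536585  ⇒  B ≈ 122.451°
cos(C) = (a² + b² − c²)/(2ab) = (36 + 79.21 − 16.81)/(2·6.0·8.9) = 98.4/106.8 ≈ 0.921348  ⇒  C ≈ 22.876°
Check: A + B + C ≈ 180°

A = 34.67°, B = 122.5°, C = 22.88°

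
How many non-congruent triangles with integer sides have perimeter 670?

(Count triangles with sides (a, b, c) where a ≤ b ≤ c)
Let a ≤ b ≤ c with a + b + c = 670. The only binding inequality is a + b > c, i.e. 670 − c > c, so c < 670/2; and c ≥ 670/3 since c is the largest side.
So 224 ≤ c ≤ 334. For each c, b runs from ⌈(670 − c)/2⌉ up to c (then a = 670 − b − c satisfies 1 ≤ a ≤ b automatically), giving c − ⌈(670 − c)/2⌉ + 1 choices.
Summing over c: 2 + 3 + 5 + 6 + … + 165 + 167  (111 terms, c = 224, …, 334) = 9352
Check (closed form: nearest integer to p²/48 for even p, (p+3)²/48 for odd p): 670²/48 = 448900/48 ≈ 9352.08 → 9352

9352 triangles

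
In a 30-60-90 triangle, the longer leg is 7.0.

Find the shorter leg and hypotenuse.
In a 30-60-90 triangle the sides are in ratio 1 : √3 : 2, so short leg = long leg/√3 and hypotenuse = 2·(short leg).
Short leg = 7.0/√3 ≈ 7.0/1.73205 ≈ 4.04145
Hypotenuse = 2·4.04145 ≈ 8.0829

Short leg = 4.041, Hypotenuse = 8.083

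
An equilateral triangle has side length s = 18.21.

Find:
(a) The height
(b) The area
(a) The height splits the triangle into two 30-60-90 halves: h = s·√3/2 = 18.21·1.73205/2 ≈ 31.5406/2 ≈ 15.7703
(b) Area = (√3/4)·s² = (√3/4)·18.21² = (√3/4)·331.6041 ≈ 0.433013·331.6041 ≈ 143.589

Height = 15.77, Area = 143.6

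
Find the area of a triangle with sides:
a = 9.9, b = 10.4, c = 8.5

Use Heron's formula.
s = (9.9 + 10.4 + 8.5)/2 = 28.8/2 = 14.4
s − a = 4.5, s − b = 4, s − c = 5.9
s(s−a)(s−b)(s−c) = 14.4·4.5·4·5.9 ≈ 1529.28
Area = √1529.28 ≈ 39.106

Area = 39.11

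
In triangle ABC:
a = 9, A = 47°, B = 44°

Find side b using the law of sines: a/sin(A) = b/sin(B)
a/sin(A) = b/sin(B)  ⇒  b = a·sin(B)/sin(A) = 9·sin(44°)/sin(47°)
sin(44°) ≈ 0.694658, sin(47°) ≈ 0.731354
b ≈ 9·0.694658/0.731354 ≈ 6.25193/0.731354 ≈ 8.54843

b = 8.548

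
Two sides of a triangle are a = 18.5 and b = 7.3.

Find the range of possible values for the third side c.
Triangle inequality: |a − b| < c < a + b
|a − b| = |18.5 − 7.3| = 11.2
a + b = 18.5 + 7.3 = 25.8

11.2 < c < 25.8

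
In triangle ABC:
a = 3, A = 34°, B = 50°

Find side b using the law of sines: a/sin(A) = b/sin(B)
a/sin(A) = b/sin(B)  ⇒  b = a·sin(B)/sin(A) = 3·sin(50°)/sin(34°)
sin(50°) ≈ 0.766044, sin(34°) ≈ 0.559193
b ≈ 3·0.766044/0.559193 ≈ 2.29813/0.559193 ≈ 4.10973

b = 4.11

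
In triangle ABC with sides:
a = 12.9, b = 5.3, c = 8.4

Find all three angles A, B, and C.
Law of cosines for each angle (a² = 166.41, b² = 28.09, c² = 70.56):
cos(A) = (b² + c² − a²)/(2bc) = (28.09 + 70.56 − 166.41)/(2·5.3·8.4) = -67.76/89.04 ≈ -0.761006  ⇒  A ≈ 139.553°
cos(B) = (a² + c² − b²)/(2ac) = (166.41 + 70.56 − 28.09)/(2·12.9·8.4) = 208.88/216.72 ≈ 0.963824  ⇒  B ≈ 15.4584°
cos(C) = (a² + b² − c²)/(2ab) = (166.41 + 28.09 − 70.56)/(2·12.9·5.3) = 123.94/136.74 ≈ 0.906392  ⇒  C ≈ 24.9886°
Check: A + B + C ≈ 180°

A = 139.6°, B = 15.46°, C = 24.99°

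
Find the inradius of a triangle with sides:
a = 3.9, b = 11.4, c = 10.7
r = Area/s where s is the semi-perimeter.
s = (3.9 + 11.4 + 10.7)/2 = 26/2 = 13
Area = √(s(s−a)(s−b)(s−c)) = √(13·9.1·1.6·2.3) ≈ √435.344 ≈ 20.8649
r ≈ 20.8649/13 ≈ 1.60499

r = 1.605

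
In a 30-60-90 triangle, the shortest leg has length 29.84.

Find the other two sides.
In a 30-60-90 triangle the sides are in ratio 1 : √3 : 2 (short leg : long leg : hypotenuse).
Long leg = 29.84·√3 ≈ 29.84·1.73205 ≈ 51.6844
Hypotenuse = 2·29.84 = 59.68

Long leg = 29.84√3 = 51.68, Hypotenuse = 59.68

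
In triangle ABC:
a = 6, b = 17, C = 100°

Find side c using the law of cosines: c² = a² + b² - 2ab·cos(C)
c² = 6² + 17² − 2·6·17·cos(100°)
cos(100°) ≈ -0.173648
c² ≈ 36 + 289 − 204·(-0.173648) ≈ 325 + 35.4242 ≈ 360.424
c ≈ √360.424 ≈ 18.9848

c = 18.98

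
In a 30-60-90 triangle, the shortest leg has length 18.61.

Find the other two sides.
In a 30-60-90 triangle the sides are in ratio 1 : √3 : 2 (short leg : long leg : hypotenuse).
Long leg = 18.61·√3 ≈ 18.61·1.73205 ≈ 32.2335
Hypotenuse = 2·18.61 = 37.22

Long leg = 18.61√3 = 32.23, Hypotenuse = 37.22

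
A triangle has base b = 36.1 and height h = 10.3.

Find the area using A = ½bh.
A = ½·b·h = ½·36.1·10.3 = ½·371.83 = 185.915

Area = 185.915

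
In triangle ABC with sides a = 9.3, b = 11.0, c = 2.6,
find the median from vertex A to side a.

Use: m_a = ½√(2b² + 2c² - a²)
m_a = ½√(2·11.0² + 2·2.6² − 9.3²) = ½√(2·121 + 2·6.76 − 86.49) = ½√(242 + 13.52 − 86.49) = ½√169.03
√169.03 ≈ 13.0012, so m_a ≈ 6.50058

m_a = 6.501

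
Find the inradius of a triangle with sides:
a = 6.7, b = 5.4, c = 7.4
r = Area/s where s is the semi-perimeter.
s = (6.7 + 5.4 + 7.4)/2 = 19.5/2 = 9.75
Area = √(s(s−a)(s−b)(s−c)) = √(9.75·3.05·4.35·2.35) ≈ √303.992 ≈ 17.4354
r ≈ 17.4354/9.75 ≈ 1.78824

r = 1.788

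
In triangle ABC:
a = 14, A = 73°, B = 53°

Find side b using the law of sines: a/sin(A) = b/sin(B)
a/sin(A) = b/sin(B)  ⇒  b = a·sin(B)/sin(A) = 14·sin(53°)/sin(73°)
sin(53°) ≈ 0.798636, sin(73°) ≈ 0.956305
b ≈ 14·0.798636/0.956305 ≈ 11.1809/0.956305 ≈ 11.6918

b = 11.69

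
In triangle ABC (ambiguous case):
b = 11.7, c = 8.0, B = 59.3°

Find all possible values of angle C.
b/sin(B) = c/sin(C)  ⇒  sin(C) = c·sin(B)/b = 8.0·sin(59.3°)/11.7
sin(59.3°) ≈ 0.859852
sin(C) ≈ 8.0·0.859852/11.7 ≈ 6.87882/11.7 ≈ 0.587933
Candidate 1: C₁ = arcsin(0.587933) ≈ 36.0105°  →  A = 180° − 59.3° − 36.0105° ≈ 84.6895° > 0, valid
Candidate 2: C₂ = 180° − C₁ ≈ 143.99°  →  A = 180° − 59.3° − 143.99° ≈ -23.2895° ≤ 0, not a valid triangle

C = 36.01° (one solution)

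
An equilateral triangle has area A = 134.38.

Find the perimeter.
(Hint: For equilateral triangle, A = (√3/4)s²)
A = (√3/4)s²  ⇒  s² = 4A/√3 = 4·134.38/√3 = 537.52/1.73205 ≈ 310.337
s ≈ √310.337 ≈ 17.6164
Perimeter = 3s ≈ 3·17.6164 ≈ 52.8492

Perimeter = 52.85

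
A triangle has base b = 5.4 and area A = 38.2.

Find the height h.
A = ½·b·h  ⇒  h = 2A/b = 2·38.2/5.4 = 76.4/5.4 ≈ 14.1481

h = 14.15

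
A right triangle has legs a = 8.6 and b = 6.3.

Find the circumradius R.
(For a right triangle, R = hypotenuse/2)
Hypotenuse c = √(a² + b²) = √(73.96 + 39.69) = √113.65 ≈ 10.6607
R = c/2 ≈ 10.6607/2 ≈ 5.33034

R = 5.33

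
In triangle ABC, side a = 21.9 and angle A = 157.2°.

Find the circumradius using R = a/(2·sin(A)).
R = a/(2·sin(A)) = 21.9/(2·sin(157.2°))
sin(157.2°) ≈ 0.387516
R ≈ 21.9/(2·0.387516) = 21.9/0.775031 ≈ 28.2569

R = 28.26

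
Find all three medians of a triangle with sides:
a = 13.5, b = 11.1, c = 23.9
Median formula: m_a = ½√(2b² + 2c² − a²) (and cyclically). a² = 182.25, b² = 123.21, c² = 571.21.
m_a = ½√(2·123.21 + 2·571.21 − 182.25) = ½√1206.59 ≈ ½·34.736 ≈ 17.368
m_b = ½√(2·182.25 + 2·571.21 − 123.21) = ½√1383.71 ≈ ½·37.1983 ≈ 18.5991
m_c = ½√(2·182.25 + 2·123.21 − 571.21) = ½√39.71 ≈ ½·6.30159 ≈ 3.15079

m_a = 17.37, m_b = 18.6, m_c = 3.151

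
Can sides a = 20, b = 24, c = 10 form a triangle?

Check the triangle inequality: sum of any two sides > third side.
a + b vs c: 20 + 24 = 44 > 10  ✓
a + c vs b: 20 + 10 = 30 > 24  ✓
b + c vs a: 24 + 10 = 34 > 20  ✓

Yes, triangle inequality satisfied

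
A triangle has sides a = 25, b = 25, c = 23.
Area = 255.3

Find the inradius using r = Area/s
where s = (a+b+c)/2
s = (25 + 25 + 23)/2 = 73/2 = 36.5
r = Area/s = 255.3/36.5 ≈ 6.99452

r = 6.995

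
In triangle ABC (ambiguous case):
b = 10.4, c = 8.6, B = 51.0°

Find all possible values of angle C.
b/sin(B) = c/sin(C)  ⇒  sin(C) = c·sin(B)/b = 8.6·sin(51.0°)/10.4
sin(51.0°) ≈ 0.777146
sin(C) ≈ 8.6·0.777146/10.4 ≈ 6.68346/10.4 ≈ 0.64264
Candidate 1: C₁ = arcsin(0.64264) ≈ 39.989°  →  A = 180° − 51.0° − 39.989° ≈ 89.011° > 0, valid
Candidate 2: C₂ = 180° − C₁ ≈ 140.011°  →  A = 180° − 51.0° − 140.011° ≈ -11.011° ≤ 0, not a valid triangle

C = 39.99° (one solution)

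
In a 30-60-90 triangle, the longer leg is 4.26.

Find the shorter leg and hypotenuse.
In a 30-60-90 triangle the sides are in ratio 1 : √3 : 2, so short leg = long leg/√3 and hypotenuse = 2·(short leg).
Short leg = 4.26/√3 ≈ 4.26/1.73205 ≈ 2.45951
Hypotenuse = 2·2.45951 ≈ 4.91902

Short leg = 2.46, Hypotenuse = 4.919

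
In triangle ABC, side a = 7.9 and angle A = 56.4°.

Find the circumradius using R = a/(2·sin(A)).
R = a/(2·sin(A)) = 7.9/(2·sin(56.4°))
sin(56.4°) ≈ 0.832921
R ≈ 7.9/(2·0.832921) = 7.9/1.66584 ≈ 4.74235

R = 4.742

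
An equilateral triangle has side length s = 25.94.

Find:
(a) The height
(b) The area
(a) The height splits the triangle into two 30-60-90 halves: h = s·√3/2 = 25.94·1.73205/2 ≈ 44.9294/2 ≈ 22.4647
(b) Area = (√3/4)·s² = (√3/4)·25.94² = (√3/4)·672.8836 ≈ 0.433013·672.8836 ≈ 291.367

Height = 22.46, Area = 291.4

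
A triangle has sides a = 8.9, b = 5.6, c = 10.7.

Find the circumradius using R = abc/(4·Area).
First find the area with Heron's formula.
s = (8.9 + 5.6 + 10.7)/2 = 12.6
Area = √(s(s−a)(s−b)(s−c)) = √(12.6·3.7·7·1.9) ≈ √620.046 ≈ 24.9007
abc = 8.9·5.6·10.7 = 533.288
R = abc/(4·Area) ≈ 533.288/(4·24.9007) = 533.288/99.6029 ≈ 5.35414

R = 5.354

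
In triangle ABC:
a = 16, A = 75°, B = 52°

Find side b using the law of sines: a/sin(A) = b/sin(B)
a/sin(A) = b/sin(B)  ⇒  b = a·sin(B)/sin(A) = 16·sin(52°)/sin(75°)
sin(52°) ≈ 0.788011, sin(75°) ≈ 0.965926
b ≈ 16·0.788011/0.965926 ≈ 12.6082/0.965926 ≈ 13.0529

b = 13.05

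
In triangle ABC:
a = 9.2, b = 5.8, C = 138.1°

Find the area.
Two sides and the included angle (SAS): A = ½·a·b·sin(C) = ½·9.2·5.8·sin(138.1°)
sin(138.1°) ≈ 0.667833
A ≈ ½·53.36·0.667833 = 26.68·0.667833 ≈ 17.8178

Area = 17.82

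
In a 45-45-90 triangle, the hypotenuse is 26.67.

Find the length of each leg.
In a 45-45-90 triangle hypotenuse = leg·√2, so leg = hypotenuse/√2.
Leg = 26.67/√2 ≈ 26.67/1.41421 ≈ 18.8585

Each leg = 18.86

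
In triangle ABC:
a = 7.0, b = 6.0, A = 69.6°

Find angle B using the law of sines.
a/sin(A) = b/sin(B)  ⇒  sin(B) = b·sin(A)/a = 6.0·sin(69.6°)/7.0
sin(69.6°) ≈ 0.937282
sin(B) ≈ 6.0·0.937282/7.0 ≈ 5.62369/7.0 ≈ 0.803385
B = arcsin(0.803385) ≈ 53.4545°
(Since b ≤ a we need B ≤ A, so the obtuse alternative 180° − 53.4545° ≈ 126.545° is rejected.)

B = 53.45°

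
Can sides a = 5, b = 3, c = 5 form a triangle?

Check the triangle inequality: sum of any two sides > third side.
a + b vs c: 5 + 3 = 8 > 5  ✓
a + c vs b: 5 + 5 = 10 > 3  ✓
b + c vs a: 3 + 5 = 8 > 5  ✓

Yes, triangle inequality satisfied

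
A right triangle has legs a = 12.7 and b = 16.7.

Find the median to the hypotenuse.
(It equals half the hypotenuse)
Hypotenuse c = √(a² + b²) = √(161.29 + 278.89) = √440.18 ≈ 20.9805
Median to hypotenuse = c/2 ≈ 20.9805/2 ≈ 10.4902

Median = 10.49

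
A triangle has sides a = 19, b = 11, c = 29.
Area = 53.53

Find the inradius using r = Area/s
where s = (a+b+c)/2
s = (19 + 11 + 29)/2 = 59/2 = 29.5
r = Area/s = 53.53/29.5 ≈ 1.81458

r = 1.815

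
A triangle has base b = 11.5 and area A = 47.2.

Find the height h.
A = ½·b·h  ⇒  h = 2A/b = 2·47.2/11.5 = 94.4/11.5 ≈ 8.2087

h = 8.209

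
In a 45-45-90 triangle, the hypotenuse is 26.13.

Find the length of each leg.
In a 45-45-90 triangle hypotenuse = leg·√2, so leg = hypotenuse/√2.
Leg = 26.13/√2 ≈ 26.13/1.41421 ≈ 18.4767

Each leg = 18.48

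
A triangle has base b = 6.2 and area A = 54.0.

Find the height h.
A = ½·b·h  ⇒  h = 2A/b = 2·54.0/6.2 = 108/6.2 ≈ 17.4194

h = 17.42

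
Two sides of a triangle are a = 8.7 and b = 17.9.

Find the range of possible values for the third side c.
Triangle inequality: |a − b| < c < a + b
|a − b| = |8.7 − 17.9| = 9.2
a + b = 8.7 + 17.9 = 26.6

9.2 < c < 26.6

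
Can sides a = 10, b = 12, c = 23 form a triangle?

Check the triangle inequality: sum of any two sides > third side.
a + b vs c: 10 + 12 = 22 ≤ 23  ✗
a + c vs b: 10 + 23 = 33 > 12  ✓
b + c vs a: 12 + 23 = 35 > 10  ✓

No: 10 + 12 = 22 is not > 23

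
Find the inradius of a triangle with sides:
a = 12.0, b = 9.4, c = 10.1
r = Area/s where s is the semi-perimeter.
s = (12.0 + 9.4 + 10.1)/2 = 31.5/2 = 15.75
Area = √(s(s−a)(s−b)(s−c)) = √(15.75·3.75·6.35·5.65) ≈ √2119.01 ≈ 46.0328
r ≈ 46.0328/15.75 ≈ 2.92271

r = 2.923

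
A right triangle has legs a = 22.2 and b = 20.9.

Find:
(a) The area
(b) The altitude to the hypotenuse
(a) The legs are perpendicular, so Area = ½·a·b = ½·22.2·20.9 = ½·463.98 = 231.99
(b) Hypotenuse c = √(a² + b²) = √(492.84 + 436.81) = √929.65 ≈ 30.4902
    Area = ½·c·h_c  ⇒  h_c = 2·Area/c = 463.98/30.4902 ≈ 15.2174

Area = 231.99, h_c = 15.22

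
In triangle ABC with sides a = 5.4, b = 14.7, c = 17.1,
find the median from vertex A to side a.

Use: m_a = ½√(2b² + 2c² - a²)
m_a = ½√(2·14.7² + 2·17.1² − 5.4²) = ½√(2·216.09 + 2·292.41 − 29.16) = ½√(432.18 + 584.82 − 29.16) = ½√987.84
√987.84 ≈ 31.4299, so m_a ≈ 15.715

m_a = 15.71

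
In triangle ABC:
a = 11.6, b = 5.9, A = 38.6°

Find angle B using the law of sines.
a/sin(A) = b/sin(B)  ⇒  sin(B) = b·sin(A)/a = 5.9·sin(38.6°)/11.6
sin(38.6°) ≈ 0.62388
sin(B) ≈ 5.9·0.62388/11.6 ≈ 3.68089/11.6 ≈ 0.317318
B = arcsin(0.317318) ≈ 18.5008°
(Since b ≤ a we need B ≤ A, so the obtuse alternative 180° − 18.5008° ≈ 161.499° is rejected.)

B = 18.5°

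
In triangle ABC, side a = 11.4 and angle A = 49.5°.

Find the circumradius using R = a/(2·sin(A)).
R = a/(2·sin(A)) = 11.4/(2·sin(49.5°))
sin(49.5°) ≈ 0.760406
R ≈ 11.4/(2·0.760406) = 11.4/1.52081 ≈ 7.496

R = 7.496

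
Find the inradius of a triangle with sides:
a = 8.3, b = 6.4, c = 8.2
r = Area/s where s is the semi-perimeter.
s = (8.3 + 6.4 + 8.2)/2 = 22.9/2 = 11.45
Area = √(s(s−a)(s−b)(s−c)) = √(11.45·3.15·5.05·3.25) ≈ √591.958 ≈ 24.3302
r ≈ 24.3302/11.45 ≈ 2.12491

r = 2.125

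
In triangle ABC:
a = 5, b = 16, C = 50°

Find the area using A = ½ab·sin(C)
A = ½·a·b·sin(C) = ½·5·16·sin(50°)
sin(50°) ≈ 0.766044
A ≈ ½·80·0.766044 = 40·0.766044 ≈ 30.6418

Area = 30.64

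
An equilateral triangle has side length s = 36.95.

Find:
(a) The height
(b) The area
(a) The height splits the triangle into two 30-60-90 halves: h = s·√3/2 = 36.95·1.73205/2 ≈ 63.9993/2 ≈ 31.9996
(b) Area = (√3/4)·s² = (√3/4)·36.95² = (√3/4)·1365.3025 ≈ 0.433013·1365.3025 ≈ 591.193

Height = 32, Area = 591.2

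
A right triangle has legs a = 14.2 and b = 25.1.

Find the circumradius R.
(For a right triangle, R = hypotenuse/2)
Hypotenuse c = √(a² + b²) = √(201.64 + 630.01) = √831.65 ≈ 28.8383
R = c/2 ≈ 28.8383/2 ≈ 14.4192

R = 14.42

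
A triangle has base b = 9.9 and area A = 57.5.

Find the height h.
A = ½·b·h  ⇒  h = 2A/b = 2·57.5/9.9 = 115/9.9 ≈ 11.6162

h = 11.62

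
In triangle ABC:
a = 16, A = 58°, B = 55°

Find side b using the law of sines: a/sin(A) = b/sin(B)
a/sin(A) = b/sin(B)  ⇒  b = a·sin(B)/sin(A) = 16·sin(55°)/sin(58°)
sin(55°) ≈ 0.819152, sin(58°) ≈ 0.848048
b ≈ 16·0.819152/0.848048 ≈ 13.1064/0.848048 ≈ 15.4548

b = 15.45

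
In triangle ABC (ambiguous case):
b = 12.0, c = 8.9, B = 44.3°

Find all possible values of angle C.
b/sin(B) = c/sin(C)  ⇒  sin(C) = c·sin(B)/b = 8.9·sin(44.3°)/12.0
sin(44.3°) ≈ 0.698415
sin(C) ≈ 8.9·0.698415/12.0 ≈ 6.2159/12.0 ≈ 0.517991
Candidate 1: C₁ = arcsin(0.517991) ≈ 31.1976°  →  A = 180° − 44.3° − 31.1976° ≈ 104.502° > 0, valid
Candidate 2: C₂ = 180° − C₁ ≈ 148.802°  →  A = 180° − 44.3° − 148.802° ≈ -13.1024° ≤ 0, not a valid triangle

C = 31.2° (one solution)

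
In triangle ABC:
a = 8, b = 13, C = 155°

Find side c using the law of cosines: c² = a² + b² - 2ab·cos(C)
c² = 8² + 13² − 2·8·13·cos(155°)
cos(155°) ≈ -0.906308
c² ≈ 64 + 169 − 208·(-0.906308) ≈ 233 + 188.512 ≈ 421.512
c ≈ √421.512 ≈ 20.5308

c = 20.53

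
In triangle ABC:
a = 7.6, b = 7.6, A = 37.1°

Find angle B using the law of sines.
a/sin(A) = b/sin(B)  ⇒  sin(B) = b·sin(A)/a = 7.6·sin(37.1°)/7.6
sin(37.1°) ≈ 0.603208
sin(B) ≈ 7.6·0.603208/7.6 ≈ 4.58438/7.6 ≈ 0.603208
B = arcsin(0.603208) ≈ 37.1°
(Since b ≤ a we need B ≤ A, so the obtuse alternative 180° − 37.1° ≈ 142.9° is rejected.)

B = 37.1°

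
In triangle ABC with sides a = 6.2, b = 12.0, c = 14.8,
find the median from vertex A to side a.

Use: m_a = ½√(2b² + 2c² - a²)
m_a = ½√(2·12.0² + 2·14.8² − 6.2²) = ½√(2·144 + 2·219.04 − 38.44) = ½√(288 + 438.08 − 38.44) = ½√687.64
√687.64 ≈ 26.2229, so m_a ≈ 13.1114

m_a = 13.11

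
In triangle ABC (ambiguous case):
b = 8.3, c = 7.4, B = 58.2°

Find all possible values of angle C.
b/sin(B) = c/sin(C)  ⇒  sin(C) = c·sin(B)/b = 7.4·sin(58.2°)/8.3
sin(58.2°) ≈ 0.849893
sin(C) ≈ 7.4·0.849893/8.3 ≈ 6.28921/8.3 ≈ 0.757736
Candidate 1: C₁ = arcsin(0.757736) ≈ 49.265°  →  A = 180° − 58.2° − 49.265° ≈ 72.535° > 0, valid
Candidate 2: C₂ = 180° − C₁ ≈ 130.735°  →  A = 180° − 58.2° − 130.735° ≈ -8.935° ≤ 0, not a valid triangle

C = 49.26° (one solution)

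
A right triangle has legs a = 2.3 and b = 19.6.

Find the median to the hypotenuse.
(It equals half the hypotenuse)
Hypotenuse c = √(a² + b²) = √(5.29 + 384.16) = √389.45 ≈ 19.7345
Median to hypotenuse = c/2 ≈ 19.7345/2 ≈ 9.86724

Median = 9.867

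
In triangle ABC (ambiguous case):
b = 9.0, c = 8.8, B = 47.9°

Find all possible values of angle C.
b/sin(B) = c/sin(C)  ⇒  sin(C) = c·sin(B)/b = 8.8·sin(47.9°)/9.0
sin(47.9°) ≈ 0.741976
sin(C) ≈ 8.8·0.741976/9.0 ≈ 6.52939/9.0 ≈ 0.725487
Candidate 1: C₁ = arcsin(0.725487) ≈ 46.5094°  →  A = 180° − 47.9° − 46.5094° ≈ 85.5906° > 0, valid
Candidate 2: C₂ = 180° − C₁ ≈ 133.491°  →  A = 180° − 47.9° − 133.491° ≈ -1.3906° ≤ 0, not a valid triangle

C = 46.51° (one solution)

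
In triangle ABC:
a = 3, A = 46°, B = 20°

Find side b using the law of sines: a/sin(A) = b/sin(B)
a/sin(A) = b/sin(B)  ⇒  b = a·sin(B)/sin(A) = 3·sin(20°)/sin(46°)
sin(20°) ≈ 0.34202, sin(46°) ≈ 0.71934
b ≈ 3·0.34202/0.71934 ≈ 1.02606/0.71934 ≈ 1.42639

b = 1.426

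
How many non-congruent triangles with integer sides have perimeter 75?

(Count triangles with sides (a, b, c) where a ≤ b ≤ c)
Let a ≤ b ≤ c with a + b + c = 75. The only binding inequality is a + b > c, i.e. 75 − c > c, so c < 75/2; and c ≥ 75/3 since c is the largest side.
So 25 ≤ c ≤ 37. For each c, b runs from ⌈(75 − c)/2⌉ up to c (then a = 75 − b − c satisfies 1 ≤ a ≤ b automatically), giving c − ⌈(75 − c)/2⌉ + 1 choices.
Summing over c: 1 + 2 + 4 + 5 + … + 17 + 19  (13 terms, c = 25, …, 37) = 127
Check (closed form: nearest integer to p²/48 for even p, (p+3)²/48 for odd p): (75+3)²/48 = 78²/48 = 6084/48 ≈ 126.75 → 127

127 triangles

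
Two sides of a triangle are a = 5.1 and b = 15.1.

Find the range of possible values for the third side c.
Triangle inequality: |a − b| < c < a + b
|a − b| = |5.1 − 15.1| = 10
a + b = 5.1 + 15.1 = 20.2

10 < c < 20.2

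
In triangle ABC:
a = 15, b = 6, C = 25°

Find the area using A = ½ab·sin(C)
A = ½·a·b·sin(C) = ½·15·6·sin(25°)
sin(25°) ≈ 0.422618
A ≈ ½·90·0.422618 = 45·0.422618 ≈ 19.0178

Area = 19.02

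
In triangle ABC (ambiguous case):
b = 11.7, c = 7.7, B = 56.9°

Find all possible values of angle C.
b/sin(B) = c/sin(C)  ⇒  sin(C) = c·sin(B)/b = 7.7·sin(56.9°)/11.7
sin(56.9°) ≈ 0.837719
sin(C) ≈ 7.7·0.837719/11.7 ≈ 6.45043/11.7 ≈ 0.551319
Candidate 1: C₁ = arcsin(0.551319) ≈ 33.4576°  →  A = 180° − 56.9° − 33.4576° ≈ 89.6424° > 0, valid
Candidate 2: C₂ = 180° − C₁ ≈ 146.542°  →  A = 180° − 56.9° − 146.542° ≈ -23.4424° ≤ 0, not a valid triangle

C = 33.46° (one solution)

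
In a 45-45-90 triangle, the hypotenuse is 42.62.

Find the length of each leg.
In a 45-45-90 triangle hypotenuse = leg·√2, so leg = hypotenuse/√2.
Leg = 42.62/√2 ≈ 42.62/1.41421 ≈ 30.1369

Each leg = 30.14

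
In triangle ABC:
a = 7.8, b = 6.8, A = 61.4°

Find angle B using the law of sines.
a/sin(A) = b/sin(B)  ⇒  sin(B) = b·sin(A)/a = 6.8·sin(61.4°)/7.8
sin(61.4°) ≈ 0.877983
sin(B) ≈ 6.8·0.877983/7.8 ≈ 5.97028/7.8 ≈ 0.765421
B = arcsin(0.765421) ≈ 49.9445°
(Since b ≤ a we need B ≤ A, so the obtuse alternative 180° − 49.9445° ≈ 130.056° is rejected.)

B = 49.94°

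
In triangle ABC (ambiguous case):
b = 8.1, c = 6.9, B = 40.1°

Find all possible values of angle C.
b/sin(B) = c/sin(C)  ⇒  sin(C) = c·sin(B)/b = 6.9·sin(40.1°)/8.1
sin(40.1°) ≈ 0.644124
sin(C) ≈ 6.9·0.644124/8.1 ≈ 4.44445/8.1 ≈ 0.548698
Candidate 1: C₁ = arcsin(0.548698) ≈ 33.2777°  →  A = 180° − 40.1° − 33.2777° ≈ 106.622° > 0, valid
Candidate 2: C₂ = 180° − C₁ ≈ 146.722°  →  A = 180° − 40.1° − 146.722° ≈ -6.8223° ≤ 0, not a valid triangle

C = 33.28° (one solution)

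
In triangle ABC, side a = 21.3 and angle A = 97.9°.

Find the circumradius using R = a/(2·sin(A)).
R = a/(2·sin(A)) = 21.3/(2·sin(97.9°))
sin(97.9°) ≈ 0.990509
R ≈ 21.3/(2·0.990509) = 21.3/1.98102 ≈ 10.752

R = 10.75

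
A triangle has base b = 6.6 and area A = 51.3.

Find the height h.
A = ½·b·h  ⇒  h = 2A/b = 2·51.3/6.6 = 102.6/6.6 ≈ 15.5455

h = 15.55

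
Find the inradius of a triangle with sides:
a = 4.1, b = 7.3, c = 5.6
r = Area/s where s is the semi-perimeter.
s = (4.1 + 7.3 + 5.6)/2 = 17/2 = 8.5
Area = √(s(s−a)(s−b)(s−c)) = √(8.5·4.4·1.2·2.9) ≈ √130.152 ≈ 11.4084
r ≈ 11.4084/8.5 ≈ 1.34217

r = 1.342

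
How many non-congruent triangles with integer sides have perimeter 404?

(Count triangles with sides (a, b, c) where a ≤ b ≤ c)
Let a ≤ b ≤ c with a + b + c = 404. The only binding inequality is a + b > c, i.e. 404 − c > c, so c < 404/2; and c ≥ 404/3 since c is the largest side.
So 135 ≤ c ≤ 201. For each c, b runs from ⌈(404 − c)/2⌉ up to c (then a = 404 − b − c satisfies 1 ≤ a ≤ b automatically), giving c − ⌈(404 − c)/2⌉ + 1 choices.
Summing over c: 1 + 3 + 4 + 6 + … + 99 + 100  (67 terms, c = 135, …, 201) = 3400
Check (closed form: nearest integer to p²/48 for even p, (p+3)²/48 for odd p): 404²/48 = 163216/48 ≈ 3400.33 → 3400

3400 triangles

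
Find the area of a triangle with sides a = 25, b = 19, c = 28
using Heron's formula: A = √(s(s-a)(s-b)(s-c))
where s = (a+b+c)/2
s = (25 + 19 + 28)/2 = 72/2 = 36
s − a = 11, s − b = 17, s − c = 8
s(s−a)(s−b)(s−c) = 36·11·17·8 = 53856
Area = √53856 ≈ 232.069

s = 36.0, Area = 232.1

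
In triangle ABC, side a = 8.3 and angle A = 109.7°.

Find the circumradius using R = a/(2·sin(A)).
R = a/(2·sin(A)) = 8.3/(2·sin(109.7°))
sin(109.7°) ≈ 0.941471
R ≈ 8.3/(2·0.941471) = 8.3/1.88294 ≈ 4.408

R = 4.408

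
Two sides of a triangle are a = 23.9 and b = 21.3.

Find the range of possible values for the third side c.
Triangle inequality: |a − b| < c < a + b
|a − b| = |23.9 − 21.3| = 2.6
a + b = 23.9 + 21.3 = 45.2

2.6 < c < 45.2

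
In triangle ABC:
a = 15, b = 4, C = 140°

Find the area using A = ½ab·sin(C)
A = ½·a·b·sin(C) = ½·15·4·sin(140°)
sin(140°) ≈ 0.642788
A ≈ ½·60·0.642788 = 30·0.642788 ≈ 19.2836

Area = 19.28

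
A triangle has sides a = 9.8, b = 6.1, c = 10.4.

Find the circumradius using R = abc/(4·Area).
First find the area with Heron's formula.
s = (9.8 + 6.1 + 10.4)/2 = 13.15
Area = √(s(s−a)(s−b)(s−c)) = √(13.15·3.35·7.05·2.75) ≈ √854.068 ≈ 29.2244
abc = 9.8·6.1·10.4 = 621.712
R = abc/(4·Area) ≈ 621.712/(4·29.2244) = 621.712/116.898 ≈ 5.31843

R = 5.318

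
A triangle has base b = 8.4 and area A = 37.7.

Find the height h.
A = ½·b·h  ⇒  h = 2A/b = 2·37.7/8.4 = 75.4/8.4 ≈ 8.97619

h = 8.976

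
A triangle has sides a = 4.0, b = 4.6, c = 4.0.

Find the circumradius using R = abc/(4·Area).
First find the area with Heron's formula.
s = (4.0 + 4.6 + 4.0)/2 = 6.3
Area = √(s(s−a)(s−b)(s−c)) = √(6.3·2.3·1.7·2.3) ≈ √56.6559 ≈ 7.52701
abc = 4.0·4.6·4.0 = 73.6
R = abc/(4·Area) ≈ 73.6/(4·7.52701) = 73.6/30.108 ≈ 2.44453

R = 2.445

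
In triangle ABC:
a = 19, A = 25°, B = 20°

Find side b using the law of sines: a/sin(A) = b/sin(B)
a/sin(A) = b/sin(B)  ⇒  b = a·sin(B)/sin(A) = 19·sin(20°)/sin(25°)
sin(20°) ≈ 0.34202, sin(25°) ≈ 0.422618
b ≈ 19·0.34202/0.422618 ≈ 6.49838/0.422618 ≈ 15.3765

b = 15.38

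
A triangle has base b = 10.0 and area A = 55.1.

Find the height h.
A = ½·b·h  ⇒  h = 2A/b = 2·55.1/10.0 = 110.2/10.0 ≈ 11.02

h = 11.02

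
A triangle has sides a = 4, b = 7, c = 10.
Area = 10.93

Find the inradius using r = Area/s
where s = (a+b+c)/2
s = (4 + 7 + 10)/2 = 21/2 = 10.5
r = Area/s = 10.93/10.5 ≈ 1.04095

r = 1.041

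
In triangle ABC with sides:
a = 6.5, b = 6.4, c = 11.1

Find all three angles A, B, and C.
Law of cosines for each angle (a² = 42.25, b² = 40.96, c² = 123.21):
cos(A) = (b² + c² − a²)/(2bc) = (40.96 + 123.21 − 42.25)/(2·6.4·11.1) = 121.92/142.08 ≈ 0.858108  ⇒  A ≈ 30.8952°
cos(B) = (a² + c² − b²)/(2ac) = (42.25 + 123.21 − 40.96)/(2·6.5·11.1) = 124.5/144.3 ≈ 0.862786  ⇒  B ≈ 30.3692°
cos(C) = (a² + b² − c²)/(2ab) = (42.25 + 40.96 − 123.21)/(2·6.5·6.4) = -40/83.2 ≈ -0.480769  ⇒  C ≈ 118.736°
Check: A + B + C ≈ 180°

A = 30.9°, B = 30.37°, C = 118.7°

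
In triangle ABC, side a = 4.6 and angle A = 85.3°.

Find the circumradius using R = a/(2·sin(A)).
R = a/(2·sin(A)) = 4.6/(2·sin(85.3°))
sin(85.3°) ≈ 0.996637
R ≈ 4.6/(2·0.996637) = 4.6/1.99327 ≈ 2.30776

R = 2.308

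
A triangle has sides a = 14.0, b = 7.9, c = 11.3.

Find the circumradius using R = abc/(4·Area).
First find the area with Heron's formula.
s = (14.0 + 7.9 + 11.3)/2 = 16.6
Area = √(s(s−a)(s−b)(s−c)) = √(16.6·2.6·8.7·5.3) ≈ √1990.11 ≈ 44.6106
abc = 14.0·7.9·11.3 = 1249.78
R = abc/(4·Area) ≈ 1249.78/(4·44.6106) = 1249.78/178.442 ≈ 7.00383

R = 7.004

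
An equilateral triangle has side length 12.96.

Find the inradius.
r = Area/s with s the semi-perimeter.
Area = (√3/4)·12.96² = (√3/4)·167.9616 ≈ 0.433013·167.9616 ≈ 72.7295
s = 3·12.96/2 = 19.44
r ≈ 72.7295/19.44 ≈ 3.74123
(Equivalently r = side/(2√3) = 12.96/3.4641 ≈ 3.74123.)

r = 3.741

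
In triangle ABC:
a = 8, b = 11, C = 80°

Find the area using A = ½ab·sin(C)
A = ½·a·b·sin(C) = ½·8·11·sin(80°)
sin(80°) ≈ 0.984808
A ≈ ½·88·0.984808 = 44·0.984808 ≈ 43.3315

Area = 43.33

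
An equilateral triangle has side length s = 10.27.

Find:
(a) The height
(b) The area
(a) The height splits the triangle into two 30-60-90 halves: h = s·√3/2 = 10.27·1.73205/2 ≈ 17.7882/2 ≈ 8.89408
(b) Area = (√3/4)·s² = (√3/4)·10.27² = (√3/4)·105.4729 ≈ 0.433013·105.4729 ≈ 45.6711

Height = 8.894, Area = 45.67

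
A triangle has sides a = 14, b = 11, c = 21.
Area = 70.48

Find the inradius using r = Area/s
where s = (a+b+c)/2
s = (14 + 11 + 21)/2 = 46/2 = 23
r = Area/s = 70.48/23 ≈ 3.06435

r = 3.064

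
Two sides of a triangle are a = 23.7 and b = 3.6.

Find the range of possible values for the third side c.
Triangle inequality: |a − b| < c < a + b
|a − b| = |23.7 − 3.6| = 20.1
a + b = 23.7 + 3.6 = 27.3

20.1 < c < 27.3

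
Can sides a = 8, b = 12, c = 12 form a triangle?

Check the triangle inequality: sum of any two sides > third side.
a + b vs c: 8 + 12 = 20 > 12  ✓
a + c vs b: 8 + 12 = 20 > 12  ✓
b + c vs a: 12 + 12 = 24 > 8  ✓

Yes, triangle inequality satisfied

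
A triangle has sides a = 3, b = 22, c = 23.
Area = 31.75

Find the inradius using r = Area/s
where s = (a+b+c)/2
s = (3 + 22 + 23)/2 = 48/2 = 24
r = Area/s = 31.75/24 ≈ 1.32292

r = 1.323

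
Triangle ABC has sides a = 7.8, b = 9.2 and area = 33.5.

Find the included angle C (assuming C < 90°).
Area = ½·a·b·sin(C)  ⇒  sin(C) = 2·Area/(a·b) = 2·33.5/(7.8·9.2) = 67/71.76 ≈ 0.933668
C = arcsin(0.933668) ≈ 69.014° (taking the acute solution since C < 90°)

C = 69.01°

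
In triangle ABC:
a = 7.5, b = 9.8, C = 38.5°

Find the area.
Two sides and the included angle (SAS): A = ½·a·b·sin(C) = ½·7.5·9.8·sin(38.5°)
sin(38.5°) ≈ 0.622515
A ≈ ½·73.5·0.622515 = 36.75·0.622515 ≈ 22.8774

Area = 22.88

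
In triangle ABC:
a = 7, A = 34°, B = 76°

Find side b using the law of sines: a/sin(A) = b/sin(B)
a/sin(A) = b/sin(B)  ⇒  b = a·sin(B)/sin(A) = 7·sin(76°)/sin(34°)
sin(76°) ≈ 0.970296, sin(34°) ≈ 0.559193
b ≈ 7·0.970296/0.559193 ≈ 6.79207/0.559193 ≈ 12.1462

b = 12.15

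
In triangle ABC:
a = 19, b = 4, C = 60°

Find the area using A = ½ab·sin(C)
A = ½·a·b·sin(C) = ½·19·4·sin(60°)
sin(60°) ≈ 0.866025
A ≈ ½·76·0.866025 = 38·0.866025 ≈ 32.909

Area = 32.91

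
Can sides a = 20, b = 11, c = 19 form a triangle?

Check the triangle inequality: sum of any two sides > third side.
a + b vs c: 20 + 11 = 31 > 19  ✓
a + c vs b: 20 + 19 = 39 > 11  ✓
b + c vs a: 11 + 19 = 30 > 20  ✓

Yes, triangle inequality satisfied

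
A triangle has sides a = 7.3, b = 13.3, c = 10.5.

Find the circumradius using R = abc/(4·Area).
First find the area with Heron's formula.
s = (7.3 + 13.3 + 10.5)/2 = 15.55
Area = √(s(s−a)(s−b)(s−c)) = √(15.55·8.25·2.25·5.05) ≈ √1457.67 ≈ 38.1794
abc = 7.3·13.3·10.5 = 1019.445
R = abc/(4·Area) ≈ 1019.445/(4·38.1794) = 1019.445/152.718 ≈ 6.67536

R = 6.675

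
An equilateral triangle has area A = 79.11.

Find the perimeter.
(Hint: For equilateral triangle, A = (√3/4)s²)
A = (√3/4)s²  ⇒  s² = 4A/√3 = 4·79.11/√3 = 316.44/1.73205 ≈ 182.697
s ≈ √182.697 ≈ 13.5165
Perimeter = 3s ≈ 3·13.5165 ≈ 40.5496

Perimeter = 40.55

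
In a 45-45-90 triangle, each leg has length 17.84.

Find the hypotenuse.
In a 45-45-90 triangle the sides are in ratio 1 : 1 : √2, so hypotenuse = leg·√2.
Hypotenuse = 17.84·√2 ≈ 17.84·1.41421 ≈ 25.2296

Hypotenuse = 17.84√2 = 25.23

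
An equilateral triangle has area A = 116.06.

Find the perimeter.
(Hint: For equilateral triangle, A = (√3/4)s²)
A = (√3/4)s²  ⇒  s² = 4A/√3 = 4·116.06/√3 = 464.24/1.73205 ≈ 268.029
s ≈ √268.029 ≈ 16.3716
Perimeter = 3s ≈ 3·16.3716 ≈ 49.1148

Perimeter = 49.11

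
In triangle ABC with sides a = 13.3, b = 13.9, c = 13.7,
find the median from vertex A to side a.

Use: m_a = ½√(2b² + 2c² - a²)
m_a = ½√(2·13.9² + 2·13.7² − 13.3²) = ½√(2·193.21 + 2·187.69 − 176.89) = ½√(386.42 + 375.38 − 176.89) = ½√584.91
√584.91 ≈ 24.1849, so m_a ≈ 12.0925

m_a = 12.09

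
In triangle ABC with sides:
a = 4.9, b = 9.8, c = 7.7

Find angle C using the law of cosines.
c² = a² + b² − 2ab·cos(C)  ⇒  cos(C) = (a² + b² − c²)/(2ab)
cos(C) = (4.9² + 9.8² − 7.7²)/(2·4.9·9.8) = (24.01 + 96.04 − 59.29)/96.04 = 60.76/96.04 ≈ 0.632653
C = arccos(0.632653) ≈ 50.7539°

C = 50.75°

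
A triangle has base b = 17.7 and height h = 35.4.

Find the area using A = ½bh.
A = ½·b·h = ½·17.7·35.4 = ½·626.58 = 313.29

Area = 313.29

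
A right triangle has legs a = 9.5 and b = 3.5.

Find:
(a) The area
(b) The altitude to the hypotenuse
(a) The legs are perpendicular, so Area = ½·a·b = ½·9.5·3.5 = ½·33.25 = 16.625
(b) Hypotenuse c = √(a² + b²) = √(90.25 + 12.25) = √102.5 ≈ 10.1242
    Area = ½·c·h_c  ⇒  h_c = 2·Area/c = 33.25/10.1242 ≈ 3.2842

Area = 16.625, h_c = 3.284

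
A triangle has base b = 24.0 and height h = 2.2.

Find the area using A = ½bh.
A = ½·b·h = ½·24.0·2.2 = ½·52.8 = 26.4

Area = 26.4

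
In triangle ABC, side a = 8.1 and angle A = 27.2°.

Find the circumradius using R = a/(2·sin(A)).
R = a/(2·sin(A)) = 8.1/(2·sin(27.2°))
sin(27.2°) ≈ 0.457098
R ≈ 8.1/(2·0.457098) = 8.1/0.914196 ≈ 8.86025

R = 8.86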